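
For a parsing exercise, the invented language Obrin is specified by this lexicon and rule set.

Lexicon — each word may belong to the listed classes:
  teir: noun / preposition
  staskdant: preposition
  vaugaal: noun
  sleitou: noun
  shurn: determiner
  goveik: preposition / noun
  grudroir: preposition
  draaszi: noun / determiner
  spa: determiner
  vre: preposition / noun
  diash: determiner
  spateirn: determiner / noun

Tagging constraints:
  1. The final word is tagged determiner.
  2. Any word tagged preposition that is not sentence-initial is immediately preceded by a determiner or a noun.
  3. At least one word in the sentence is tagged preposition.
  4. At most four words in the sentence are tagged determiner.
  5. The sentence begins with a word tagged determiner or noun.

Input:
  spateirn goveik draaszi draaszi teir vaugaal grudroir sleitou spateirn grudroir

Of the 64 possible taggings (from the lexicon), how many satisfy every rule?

0

Candidates per position — 1:spateirn {determiner,noun}; 2:goveik {preposition,noun}; 3:draaszi {noun,determiner}; 4:draaszi {noun,determiner}; 5:teir {noun,preposition}; 6:vaugaal {noun}; 7:grudroir {preposition}; 8:sleitou {noun}; 9:spateirn {determiner,noun}; 10:grudroir {preposition}.
There are 64 candidate sequences in total.
Rule 1 cannot be satisfied by any choice of tags from the lexicon.
So there is no consistent tagging.
Count = 0.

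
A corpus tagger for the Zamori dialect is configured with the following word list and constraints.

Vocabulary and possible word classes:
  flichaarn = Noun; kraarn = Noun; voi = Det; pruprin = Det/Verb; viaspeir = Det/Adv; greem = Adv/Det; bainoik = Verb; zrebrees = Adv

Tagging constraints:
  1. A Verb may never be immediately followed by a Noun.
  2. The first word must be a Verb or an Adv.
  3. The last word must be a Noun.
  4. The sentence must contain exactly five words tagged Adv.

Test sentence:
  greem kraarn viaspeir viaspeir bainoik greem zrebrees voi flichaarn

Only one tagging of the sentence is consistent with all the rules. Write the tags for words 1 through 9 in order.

Candidates per position — 1:greem {Adv,Det}; 2:kraarn {Noun}; 3:viaspeir {Det,Adv}; 4:viaspeir {Det,Adv}; 5:bainoik {Verb}; 6:greem {Adv,Det}; 7:zrebrees {Adv}; 8:voi {Det}; 9:flichaarn {Noun}.
Word 1 cannot be Det — rule 2 would then fail for every completion. It is Adv.
Word 3 cannot be Det — rule 4 would then fail for every completion. It is Adv.
Word 4 cannot be Det — rule 4 would then fail for every completion. It is Adv.
Word 6 cannot be Det — rule 4 would then fail for every completion. It is Adv.
That leaves exactly one tagging: Adv Noun Adv Adv Verb Adv Adv Det Noun.
Checking: rule 1 ✓; rule 2 ✓; rule 3 ✓; rule 4 ✓.

Adv Noun Adv Adv Verb Adv Adv Det Noun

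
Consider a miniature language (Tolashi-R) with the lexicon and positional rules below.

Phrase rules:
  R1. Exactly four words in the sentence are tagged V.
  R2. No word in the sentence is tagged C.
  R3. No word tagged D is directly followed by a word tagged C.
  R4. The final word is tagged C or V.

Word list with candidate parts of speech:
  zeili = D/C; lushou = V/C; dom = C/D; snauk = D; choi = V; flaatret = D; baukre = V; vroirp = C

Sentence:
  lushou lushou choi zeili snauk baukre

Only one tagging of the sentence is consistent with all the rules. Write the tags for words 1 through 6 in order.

V V V D D V

Candidates per position — 1:lushou {V,C}; 2:lushou {V,C}; 3:choi {V}; 4:zeili {D,C}; 5:snauk {D}; 6:baukre {V}.
At position 1, choosing C makes rule 1 impossible to satisfy; hence V.
At position 2, choosing C makes rule 1 impossible to satisfy; hence V.
At position 4, choosing C makes rule 2 impossible to satisfy; hence D.
So the tagging must be: V V V D D V.
Checking: rule 1 ok; rule 2 ok; rule 3 ok; rule 4 ok.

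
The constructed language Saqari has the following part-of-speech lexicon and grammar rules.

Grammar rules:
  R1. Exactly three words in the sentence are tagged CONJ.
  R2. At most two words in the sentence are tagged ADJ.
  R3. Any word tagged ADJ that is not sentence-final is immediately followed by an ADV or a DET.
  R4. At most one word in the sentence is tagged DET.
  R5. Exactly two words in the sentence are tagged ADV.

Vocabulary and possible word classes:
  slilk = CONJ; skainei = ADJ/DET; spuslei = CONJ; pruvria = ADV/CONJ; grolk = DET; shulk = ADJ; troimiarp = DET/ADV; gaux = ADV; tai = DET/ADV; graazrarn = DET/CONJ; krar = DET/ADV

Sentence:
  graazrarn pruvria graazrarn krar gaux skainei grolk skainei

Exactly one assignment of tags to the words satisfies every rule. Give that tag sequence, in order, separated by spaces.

Candidates per position — 1:graazrarn {DET,CONJ}; 2:pruvria {ADV,CONJ}; 3:graazrarn {DET,CONJ}; 4:krar {DET,ADV}; 5:gaux {ADV}; 6:skainei {ADJ,DET}; 7:grolk {DET}; 8:skainei {ADJ,DET}.
Position 1: DET is ruled out by rule 1; that leaves CONJ.
Position 2: ADV is ruled out by rule 1; that leaves CONJ.
Position 3: DET is ruled out by rule 1; that leaves CONJ.
Position 4: DET is ruled out by rule 4; that leaves ADV.
Position 6: DET is ruled out by rule 4; that leaves ADJ.
Position 8: DET is ruled out by rule 4; that leaves ADJ.
That leaves exactly one tagging: CONJ CONJ CONJ ADV ADV ADJ DET ADJ.
Verifying each rule — rule 1 ✓; rule 2 ✓; rule 3 ✓; rule 4 ✓; rule 5 ✓.

CONJ CONJ CONJ ADV ADV ADJ DET ADJ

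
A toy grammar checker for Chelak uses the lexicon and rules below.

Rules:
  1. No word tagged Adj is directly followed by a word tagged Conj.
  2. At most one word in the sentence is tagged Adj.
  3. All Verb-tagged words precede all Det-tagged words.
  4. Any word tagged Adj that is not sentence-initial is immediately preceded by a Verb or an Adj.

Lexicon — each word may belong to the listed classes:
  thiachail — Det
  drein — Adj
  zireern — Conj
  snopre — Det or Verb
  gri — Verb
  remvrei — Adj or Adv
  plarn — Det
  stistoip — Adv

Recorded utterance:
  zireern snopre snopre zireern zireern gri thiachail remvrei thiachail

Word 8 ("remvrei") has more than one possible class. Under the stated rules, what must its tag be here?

Adv

Candidates per position — 1:zireern {Conj}; 2:snopre {Det,Verb}; 3:snopre {Det,Verb}; 4:zireern {Conj}; 5:zireern {Conj}; 6:gri {Verb}; 7:thiachail {Det}; 8:remvrei {Adj,Adv}; 9:thiachail {Det}.
If word 2 were Det, no tagging could satisfy rule 3; so word 2 is Verb.
If word 3 were Det, no tagging could satisfy rule 3; so word 3 is Verb.
If word 8 were Adj, no tagging could satisfy rule 4; so word 8 is Adv.
So the tagging must be: Conj Verb Verb Conj Conj Verb Det Adv Det.
Check: rule 1 ✓; rule 2 ✓; rule 3 ✓; rule 4 ✓.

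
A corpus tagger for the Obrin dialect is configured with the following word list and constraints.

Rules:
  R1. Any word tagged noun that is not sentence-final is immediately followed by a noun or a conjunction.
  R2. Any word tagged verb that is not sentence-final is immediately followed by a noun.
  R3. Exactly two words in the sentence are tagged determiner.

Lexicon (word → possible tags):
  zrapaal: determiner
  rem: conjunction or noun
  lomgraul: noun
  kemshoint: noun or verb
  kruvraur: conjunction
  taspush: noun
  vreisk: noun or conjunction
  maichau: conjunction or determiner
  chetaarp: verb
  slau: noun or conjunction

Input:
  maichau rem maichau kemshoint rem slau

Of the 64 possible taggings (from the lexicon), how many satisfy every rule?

Candidates per position — 1:maichau {conjunction,determiner}; 2:rem {conjunction,noun}; 3:maichau {conjunction,determiner}; 4:kemshoint {noun,verb}; 5:rem {conjunction,noun}; 6:slau {noun,conjunction}.
There are 64 candidate sequences in total.
Checking each against the rules leaves 6 sequences.
Count = 6.

6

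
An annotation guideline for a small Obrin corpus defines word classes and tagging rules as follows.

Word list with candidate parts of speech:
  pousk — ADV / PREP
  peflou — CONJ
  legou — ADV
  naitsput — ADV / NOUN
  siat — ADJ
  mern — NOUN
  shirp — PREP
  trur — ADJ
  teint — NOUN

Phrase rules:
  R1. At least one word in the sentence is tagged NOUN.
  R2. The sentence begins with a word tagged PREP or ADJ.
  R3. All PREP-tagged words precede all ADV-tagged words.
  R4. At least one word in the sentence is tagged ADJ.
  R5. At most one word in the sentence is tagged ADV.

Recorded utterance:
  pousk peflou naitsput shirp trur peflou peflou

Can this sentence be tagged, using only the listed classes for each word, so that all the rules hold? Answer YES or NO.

Candidates per position — 1:pousk {ADV,PREP}; 2:peflou {CONJ}; 3:naitsput {ADV,NOUN}; 4:shirp {PREP}; 5:trur {ADJ}; 6:peflou {CONJ}; 7:peflou {CONJ}.
One satisfying assignment: PREP CONJ NOUN PREP ADJ CONJ CONJ.
Checking: rule 1 holds; rule 2 holds; rule 3 holds; rule 4 holds; rule 5 holds.

YES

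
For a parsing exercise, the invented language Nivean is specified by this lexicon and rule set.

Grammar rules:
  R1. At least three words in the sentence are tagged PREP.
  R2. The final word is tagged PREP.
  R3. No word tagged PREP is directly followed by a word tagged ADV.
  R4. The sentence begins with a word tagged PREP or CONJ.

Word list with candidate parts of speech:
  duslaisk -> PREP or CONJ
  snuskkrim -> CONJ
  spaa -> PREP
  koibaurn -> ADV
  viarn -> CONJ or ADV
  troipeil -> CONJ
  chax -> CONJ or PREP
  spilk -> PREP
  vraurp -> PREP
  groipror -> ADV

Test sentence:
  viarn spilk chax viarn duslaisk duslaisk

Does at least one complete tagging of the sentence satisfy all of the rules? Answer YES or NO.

Candidates per position — 1:viarn {CONJ,ADV}; 2:spilk {PREP}; 3:chax {CONJ,PREP}; 4:viarn {CONJ,ADV}; 5:duslaisk {PREP,CONJ}; 6:duslaisk {PREP,CONJ}.
One satisfying assignment: CONJ PREP PREP CONJ CONJ PREP.
Verifying each rule — rule 1 ok; rule 2 ok; rule 3 ok; rule 4 ok.

YES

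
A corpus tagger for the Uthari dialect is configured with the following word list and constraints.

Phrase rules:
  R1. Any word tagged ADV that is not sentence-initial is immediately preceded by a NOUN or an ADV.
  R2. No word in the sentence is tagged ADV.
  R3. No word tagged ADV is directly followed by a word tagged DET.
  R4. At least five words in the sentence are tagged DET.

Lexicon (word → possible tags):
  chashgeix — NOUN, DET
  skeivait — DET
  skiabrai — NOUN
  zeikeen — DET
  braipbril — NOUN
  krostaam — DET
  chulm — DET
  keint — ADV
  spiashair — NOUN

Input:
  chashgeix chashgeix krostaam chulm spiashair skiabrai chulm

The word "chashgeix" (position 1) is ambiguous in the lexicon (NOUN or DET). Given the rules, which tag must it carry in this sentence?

Candidates per position — 1:chashgeix {NOUN,DET}; 2:chashgeix {NOUN,DET}; 3:krostaam {DET}; 4:chulm {DET}; 5:spiashair {NOUN}; 6:skiabrai {NOUN}; 7:chulm {DET}.
Position 1: NOUN is ruled out by rule 4; that leaves DET.
Position 2: NOUN is ruled out by rule 4; that leaves DET.
The unique satisfying tagging is: DET DET DET DET NOUN NOUN DET.
Checking: rule 1 satisfied; rule 2 satisfied; rule 3 satisfied; rule 4 satisfied.

DET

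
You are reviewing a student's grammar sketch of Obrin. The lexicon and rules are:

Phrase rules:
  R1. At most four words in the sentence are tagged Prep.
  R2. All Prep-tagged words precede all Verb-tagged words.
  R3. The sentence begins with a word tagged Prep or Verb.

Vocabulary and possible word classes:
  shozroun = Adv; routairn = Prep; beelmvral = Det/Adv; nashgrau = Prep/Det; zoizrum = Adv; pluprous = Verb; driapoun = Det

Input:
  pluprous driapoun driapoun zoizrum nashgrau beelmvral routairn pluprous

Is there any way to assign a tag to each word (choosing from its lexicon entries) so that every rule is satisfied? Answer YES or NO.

NO

Candidates per position — 1:pluprous {Verb}; 2:driapoun {Det}; 3:driapoun {Det}; 4:zoizrum {Adv}; 5:nashgrau {Prep,Det}; 6:beelmvral {Det,Adv}; 7:routairn {Prep}; 8:pluprous {Verb}.
Rule 2 cannot be satisfied by any choice of tags from the lexicon.
So there is no consistent tagging.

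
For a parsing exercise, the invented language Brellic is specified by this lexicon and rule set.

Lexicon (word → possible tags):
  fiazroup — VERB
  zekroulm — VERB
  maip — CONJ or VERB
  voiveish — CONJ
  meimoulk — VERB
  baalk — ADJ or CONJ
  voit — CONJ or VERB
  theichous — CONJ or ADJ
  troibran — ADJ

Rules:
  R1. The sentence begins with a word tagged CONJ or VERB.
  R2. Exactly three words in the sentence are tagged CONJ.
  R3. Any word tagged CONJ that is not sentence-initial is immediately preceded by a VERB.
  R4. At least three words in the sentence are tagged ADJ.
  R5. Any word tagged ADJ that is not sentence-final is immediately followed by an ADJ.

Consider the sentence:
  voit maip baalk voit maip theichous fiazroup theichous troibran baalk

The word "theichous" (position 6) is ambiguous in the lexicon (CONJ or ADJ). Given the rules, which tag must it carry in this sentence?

Candidates per position — 1:voit {CONJ,VERB}; 2:maip {CONJ,VERB}; 3:baalk {ADJ,CONJ}; 4:voit {CONJ,VERB}; 5:maip {CONJ,VERB}; 6:theichous {CONJ,ADJ}; 7:fiazroup {VERB}; 8:theichous {CONJ,ADJ}; 9:troibran {ADJ}; 10:baalk {ADJ,CONJ}.
If word 3 were ADJ, no tagging could satisfy rule 5; so word 3 is CONJ.
If word 4 were CONJ, no tagging could satisfy rule 3; so word 4 is VERB.
If word 6 were ADJ, no tagging could satisfy rule 5; so word 6 is CONJ.
If word 8 were CONJ, no tagging could satisfy rule 4; so word 8 is ADJ.
If word 10 were CONJ, no tagging could satisfy rule 3; so word 10 is ADJ.
If word 2 were CONJ, no tagging could satisfy rule 3; so word 2 is VERB.
If word 5 were CONJ, no tagging could satisfy rule 3; so word 5 is VERB.
If word 1 were VERB, no tagging could satisfy rule 2; so word 1 is CONJ.
That leaves exactly one tagging: CONJ VERB CONJ VERB VERB CONJ VERB ADJ ADJ ADJ.
Rule-by-rule: rule 1 ok; rule 2 ok; rule 3 ok; rule 4 ok; rule 5 ok.

CONJ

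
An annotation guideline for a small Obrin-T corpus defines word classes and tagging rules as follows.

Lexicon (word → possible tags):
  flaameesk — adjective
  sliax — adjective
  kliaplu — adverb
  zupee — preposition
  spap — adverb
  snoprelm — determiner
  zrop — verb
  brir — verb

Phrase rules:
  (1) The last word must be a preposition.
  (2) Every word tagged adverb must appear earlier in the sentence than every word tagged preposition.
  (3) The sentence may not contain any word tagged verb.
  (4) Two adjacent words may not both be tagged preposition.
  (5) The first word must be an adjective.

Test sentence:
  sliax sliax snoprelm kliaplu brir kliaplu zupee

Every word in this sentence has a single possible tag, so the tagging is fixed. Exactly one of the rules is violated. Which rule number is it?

Fixed tagging: adjective adjective determiner adverb verb adverb preposition.
Checking each rule: R1 ✓, R2 ✓, R3 ✗, R4 ✓, R5 ✓.
Only rule 3 fails.

3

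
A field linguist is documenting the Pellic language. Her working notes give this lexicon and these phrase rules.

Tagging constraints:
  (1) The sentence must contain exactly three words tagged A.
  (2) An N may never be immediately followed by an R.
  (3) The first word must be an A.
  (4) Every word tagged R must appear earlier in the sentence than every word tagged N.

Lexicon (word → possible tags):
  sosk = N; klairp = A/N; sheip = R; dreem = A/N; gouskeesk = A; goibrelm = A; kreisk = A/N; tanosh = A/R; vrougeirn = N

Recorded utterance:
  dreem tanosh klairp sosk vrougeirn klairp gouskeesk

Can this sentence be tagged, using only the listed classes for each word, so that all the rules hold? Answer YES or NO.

Candidates per position — 1:dreem {A,N}; 2:tanosh {A,R}; 3:klairp {A,N}; 4:sosk {N}; 5:vrougeirn {N}; 6:klairp {A,N}; 7:gouskeesk {A}.
One satisfying assignment: A A N N N N A.
Rule-by-rule: rule 1 ok; rule 2 ok; rule 3 ok; rule 4 ok.

YES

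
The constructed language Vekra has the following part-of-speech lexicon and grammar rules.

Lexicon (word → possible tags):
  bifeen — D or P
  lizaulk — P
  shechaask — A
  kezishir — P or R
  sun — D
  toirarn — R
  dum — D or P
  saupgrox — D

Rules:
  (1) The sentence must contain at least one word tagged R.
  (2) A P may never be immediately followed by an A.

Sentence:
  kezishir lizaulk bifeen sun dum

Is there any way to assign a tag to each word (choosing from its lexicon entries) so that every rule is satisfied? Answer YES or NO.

YES

Candidates per position — 1:kezishir {P,R}; 2:lizaulk {P}; 3:bifeen {D,P}; 4:sun {D}; 5:dum {D,P}.
One satisfying assignment: R P P D P.
Verifying each rule — rule 1 satisfied; rule 2 satisfied.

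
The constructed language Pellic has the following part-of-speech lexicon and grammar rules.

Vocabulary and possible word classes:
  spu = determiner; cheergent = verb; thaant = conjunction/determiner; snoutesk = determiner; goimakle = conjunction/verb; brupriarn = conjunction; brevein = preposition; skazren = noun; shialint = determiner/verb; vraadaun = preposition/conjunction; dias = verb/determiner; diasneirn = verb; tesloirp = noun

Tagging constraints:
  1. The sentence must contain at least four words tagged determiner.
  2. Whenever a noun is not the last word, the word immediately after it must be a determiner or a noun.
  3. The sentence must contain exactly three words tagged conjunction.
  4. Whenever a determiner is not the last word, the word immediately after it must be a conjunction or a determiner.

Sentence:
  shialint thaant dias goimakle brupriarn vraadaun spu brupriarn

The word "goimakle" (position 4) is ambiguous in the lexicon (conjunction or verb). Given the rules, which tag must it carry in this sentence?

Candidates per position — 1:shialint {determiner,verb}; 2:thaant {conjunction,determiner}; 3:dias {verb,determiner}; 4:goimakle {conjunction,verb}; 5:brupriarn {conjunction}; 6:vraadaun {preposition,conjunction}; 7:spu {determiner}; 8:brupriarn {conjunction}.
If word 1 were verb, no tagging could satisfy rule 1; so word 1 is determiner.
If word 2 were conjunction, no tagging could satisfy rule 1; so word 2 is determiner.
If word 3 were verb, no tagging could satisfy rule 1; so word 3 is determiner.
If word 4 were verb, no tagging could satisfy rule 4; so word 4 is conjunction.
If word 6 were conjunction, no tagging could satisfy rule 3; so word 6 is preposition.
That leaves exactly one tagging: determiner determiner determiner conjunction conjunction preposition determiner conjunction.
Check: rule 1 ok; rule 2 ok; rule 3 ok; rule 4 ok.

conjunction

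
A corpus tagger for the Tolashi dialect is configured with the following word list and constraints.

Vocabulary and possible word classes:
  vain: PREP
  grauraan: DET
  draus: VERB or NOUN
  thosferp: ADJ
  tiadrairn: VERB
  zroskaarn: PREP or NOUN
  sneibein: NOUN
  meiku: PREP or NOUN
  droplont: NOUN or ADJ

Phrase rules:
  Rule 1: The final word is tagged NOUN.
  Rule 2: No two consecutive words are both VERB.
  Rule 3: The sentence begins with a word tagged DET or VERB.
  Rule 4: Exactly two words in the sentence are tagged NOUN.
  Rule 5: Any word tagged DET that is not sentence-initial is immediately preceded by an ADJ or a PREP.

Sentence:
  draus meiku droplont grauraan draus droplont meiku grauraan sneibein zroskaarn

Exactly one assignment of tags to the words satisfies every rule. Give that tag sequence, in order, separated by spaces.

VERB PREP ADJ DET VERB ADJ PREP DET NOUN NOUN

Candidates per position — 1:draus {VERB,NOUN}; 2:meiku {PREP,NOUN}; 3:droplont {NOUN,ADJ}; 4:grauraan {DET}; 5:draus {VERB,NOUN}; 6:droplont {NOUN,ADJ}; 7:meiku {PREP,NOUN}; 8:grauraan {DET}; 9:sneibein {NOUN}; 10:zroskaarn {PREP,NOUN}.
If word 1 were NOUN, no tagging could satisfy rule 3; so word 1 is VERB.
If word 3 were NOUN, no tagging could satisfy rule 5; so word 3 is ADJ.
If word 7 were NOUN, no tagging could satisfy rule 5; so word 7 is PREP.
If word 10 were PREP, no tagging could satisfy rule 1; so word 10 is NOUN.
If word 2 were NOUN, no tagging could satisfy rule 4; so word 2 is PREP.
If word 5 were NOUN, no tagging could satisfy rule 4; so word 5 is VERB.
If word 6 were NOUN, no tagging could satisfy rule 4; so word 6 is ADJ.
The unique satisfying tagging is: VERB PREP ADJ DET VERB ADJ PREP DET NOUN NOUN.
Check: rule 1 satisfied; rule 2 satisfied; rule 3 satisfied; rule 4 satisfied; rule 5 satisfied.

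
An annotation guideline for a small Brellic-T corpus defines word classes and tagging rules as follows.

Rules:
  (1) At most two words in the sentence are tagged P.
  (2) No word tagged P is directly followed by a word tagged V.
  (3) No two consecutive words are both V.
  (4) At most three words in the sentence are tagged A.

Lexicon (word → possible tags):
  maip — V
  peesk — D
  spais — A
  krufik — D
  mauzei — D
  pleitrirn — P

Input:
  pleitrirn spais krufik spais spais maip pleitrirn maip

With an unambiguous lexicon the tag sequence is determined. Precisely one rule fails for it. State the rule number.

2

Fixed tagging: P A D A A V P V.
Applying the rules: R1 holds, R2 violated, R3 holds, R4 holds.
Only rule 2 fails.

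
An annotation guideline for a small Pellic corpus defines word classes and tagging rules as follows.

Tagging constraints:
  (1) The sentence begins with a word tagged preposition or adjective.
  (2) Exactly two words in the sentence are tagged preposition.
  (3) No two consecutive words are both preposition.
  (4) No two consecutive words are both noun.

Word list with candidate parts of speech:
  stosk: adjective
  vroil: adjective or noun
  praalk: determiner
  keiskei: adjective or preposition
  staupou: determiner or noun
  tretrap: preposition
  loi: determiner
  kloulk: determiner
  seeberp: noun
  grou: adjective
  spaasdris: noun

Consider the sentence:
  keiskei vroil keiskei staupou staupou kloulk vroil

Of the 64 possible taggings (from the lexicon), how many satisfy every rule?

12

Candidates per position — 1:keiskei {adjective,preposition}; 2:vroil {adjective,noun}; 3:keiskei {adjective,preposition}; 4:staupou {determiner,noun}; 5:staupou {determiner,noun}; 6:kloulk {determiner}; 7:vroil {adjective,noun}.
There are 64 candidate sequences in total.
Checking each against the rules leaves 12 sequences.
Count = 12.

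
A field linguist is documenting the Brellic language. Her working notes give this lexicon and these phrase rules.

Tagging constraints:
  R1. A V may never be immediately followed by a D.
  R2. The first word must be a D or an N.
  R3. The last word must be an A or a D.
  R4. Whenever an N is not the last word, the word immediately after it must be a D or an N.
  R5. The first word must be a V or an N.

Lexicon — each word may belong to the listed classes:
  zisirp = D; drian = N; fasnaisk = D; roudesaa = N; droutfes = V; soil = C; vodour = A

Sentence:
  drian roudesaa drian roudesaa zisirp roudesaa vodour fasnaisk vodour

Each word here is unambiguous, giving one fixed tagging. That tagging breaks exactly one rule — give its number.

4

Fixed tagging: N N N N D N A D A.
Applying the rules: R1 pass, R2 pass, R3 pass, R4 fail, R5 pass.
Only rule 4 fails.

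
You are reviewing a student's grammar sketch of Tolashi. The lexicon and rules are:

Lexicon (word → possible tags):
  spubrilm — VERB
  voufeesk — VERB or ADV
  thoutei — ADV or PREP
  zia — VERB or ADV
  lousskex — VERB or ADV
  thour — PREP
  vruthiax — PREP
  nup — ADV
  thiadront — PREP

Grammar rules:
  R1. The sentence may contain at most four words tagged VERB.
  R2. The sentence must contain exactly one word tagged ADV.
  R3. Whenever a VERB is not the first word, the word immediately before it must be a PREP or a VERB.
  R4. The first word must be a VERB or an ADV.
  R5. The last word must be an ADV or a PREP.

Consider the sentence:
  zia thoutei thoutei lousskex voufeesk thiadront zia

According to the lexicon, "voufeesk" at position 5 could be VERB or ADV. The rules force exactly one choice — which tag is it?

Candidates per position — 1:zia {VERB,ADV}; 2:thoutei {ADV,PREP}; 3:thoutei {ADV,PREP}; 4:lousskex {VERB,ADV}; 5:voufeesk {VERB,ADV}; 6:thiadront {PREP}; 7:zia {VERB,ADV}.
Position 7: tagging it VERB would leave rule 5 unsatisfiable, so it must be ADV.
Position 1: tagging it ADV would leave rule 2 unsatisfiable, so it must be VERB.
Position 2: tagging it ADV would leave rule 2 unsatisfiable, so it must be PREP.
Position 3: tagging it ADV would leave rule 2 unsatisfiable, so it must be PREP.
Position 4: tagging it ADV would leave rule 2 unsatisfiable, so it must be VERB.
Position 5: tagging it ADV would leave rule 2 unsatisfiable, so it must be VERB.
So the tagging must be: VERB PREP PREP VERB VERB PREP ADV.
Verifying each rule — rule 1 ok; rule 2 ok; rule 3 ok; rule 4 ok; rule 5 ok.

VERB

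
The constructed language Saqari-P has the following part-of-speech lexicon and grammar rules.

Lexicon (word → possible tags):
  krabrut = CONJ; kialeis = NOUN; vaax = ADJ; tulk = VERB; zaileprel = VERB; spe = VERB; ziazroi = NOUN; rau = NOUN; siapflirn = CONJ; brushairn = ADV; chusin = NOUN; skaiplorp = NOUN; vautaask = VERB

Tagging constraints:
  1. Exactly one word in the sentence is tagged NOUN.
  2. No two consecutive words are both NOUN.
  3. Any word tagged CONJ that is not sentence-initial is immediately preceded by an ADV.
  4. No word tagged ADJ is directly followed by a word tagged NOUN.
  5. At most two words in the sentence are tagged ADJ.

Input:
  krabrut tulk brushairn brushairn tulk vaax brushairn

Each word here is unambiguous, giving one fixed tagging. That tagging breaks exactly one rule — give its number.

1

Fixed tagging: CONJ VERB ADV ADV VERB ADJ ADV.
Applying the rules: R1 violated, R2 holds, R3 holds, R4 holds, R5 holds.
Only rule 1 fails.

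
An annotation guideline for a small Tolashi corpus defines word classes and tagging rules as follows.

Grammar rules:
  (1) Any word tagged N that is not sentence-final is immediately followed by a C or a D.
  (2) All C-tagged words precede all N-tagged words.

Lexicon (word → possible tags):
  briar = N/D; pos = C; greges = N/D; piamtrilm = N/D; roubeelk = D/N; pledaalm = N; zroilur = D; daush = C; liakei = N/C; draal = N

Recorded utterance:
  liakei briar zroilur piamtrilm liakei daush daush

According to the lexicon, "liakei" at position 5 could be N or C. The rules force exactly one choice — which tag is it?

Candidates per position — 1:liakei {N,C}; 2:briar {N,D}; 3:zroilur {D}; 4:piamtrilm {N,D}; 5:liakei {N,C}; 6:daush {C}; 7:daush {C}.
If word 1 were N, no tagging could satisfy rule 2; so word 1 is C.
If word 2 were N, no tagging could satisfy rule 2; so word 2 is D.
If word 4 were N, no tagging could satisfy rule 2; so word 4 is D.
If word 5 were N, no tagging could satisfy rule 2; so word 5 is C.
The unique satisfying tagging is: C D D D C C C.
Check: rule 1 satisfied; rule 2 satisfied.

C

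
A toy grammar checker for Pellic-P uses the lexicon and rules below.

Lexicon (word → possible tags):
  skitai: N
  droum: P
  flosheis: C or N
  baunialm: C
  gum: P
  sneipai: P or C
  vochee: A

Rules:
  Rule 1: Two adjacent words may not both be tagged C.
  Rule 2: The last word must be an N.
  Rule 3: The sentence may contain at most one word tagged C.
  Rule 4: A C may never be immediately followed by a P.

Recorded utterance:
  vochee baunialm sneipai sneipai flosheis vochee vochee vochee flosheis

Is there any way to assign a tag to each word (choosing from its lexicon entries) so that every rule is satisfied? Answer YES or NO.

Candidates per position — 1:vochee {A}; 2:baunialm {C}; 3:sneipai {P,C}; 4:sneipai {P,C}; 5:flosheis {C,N}; 6:vochee {A}; 7:vochee {A}; 8:vochee {A}; 9:flosheis {C,N}.
Every candidate sequence violates at least one rule; no consistent tagging exists.

NO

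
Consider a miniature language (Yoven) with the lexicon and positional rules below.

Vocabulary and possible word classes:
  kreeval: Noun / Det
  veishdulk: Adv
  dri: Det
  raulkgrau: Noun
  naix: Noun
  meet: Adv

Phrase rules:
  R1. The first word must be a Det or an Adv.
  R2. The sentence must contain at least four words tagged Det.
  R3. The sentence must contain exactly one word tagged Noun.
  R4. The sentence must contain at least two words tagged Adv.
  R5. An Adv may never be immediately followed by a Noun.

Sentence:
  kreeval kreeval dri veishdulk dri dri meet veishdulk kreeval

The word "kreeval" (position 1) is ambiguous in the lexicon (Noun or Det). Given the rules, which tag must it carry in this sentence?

Det

Candidates per position — 1:kreeval {Noun,Det}; 2:kreeval {Noun,Det}; 3:dri {Det}; 4:veishdulk {Adv}; 5:dri {Det}; 6:dri {Det}; 7:meet {Adv}; 8:veishdulk {Adv}; 9:kreeval {Noun,Det}.
If word 1 were Noun, no tagging could satisfy rule 1; so word 1 is Det.
If word 9 were Noun, no tagging could satisfy rule 5; so word 9 is Det.
If word 2 were Det, no tagging could satisfy rule 3; so word 2 is Noun.
So the tagging must be: Det Noun Det Adv Det Det Adv Adv Det.
Checking: rule 1 holds; rule 2 holds; rule 3 holds; rule 4 holds; rule 5 holds.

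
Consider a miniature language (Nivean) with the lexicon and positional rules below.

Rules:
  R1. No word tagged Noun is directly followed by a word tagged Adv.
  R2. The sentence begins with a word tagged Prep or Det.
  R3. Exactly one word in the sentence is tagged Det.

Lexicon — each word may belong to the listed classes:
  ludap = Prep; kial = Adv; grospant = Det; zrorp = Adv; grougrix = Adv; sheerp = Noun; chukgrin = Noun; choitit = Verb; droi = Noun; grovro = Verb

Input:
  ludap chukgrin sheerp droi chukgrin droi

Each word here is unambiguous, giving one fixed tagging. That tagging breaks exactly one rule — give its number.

Fixed tagging: Prep Noun Noun Noun Noun Noun.
Checking each rule: R1 pass, R2 pass, R3 fail.
Only rule 3 fails.

3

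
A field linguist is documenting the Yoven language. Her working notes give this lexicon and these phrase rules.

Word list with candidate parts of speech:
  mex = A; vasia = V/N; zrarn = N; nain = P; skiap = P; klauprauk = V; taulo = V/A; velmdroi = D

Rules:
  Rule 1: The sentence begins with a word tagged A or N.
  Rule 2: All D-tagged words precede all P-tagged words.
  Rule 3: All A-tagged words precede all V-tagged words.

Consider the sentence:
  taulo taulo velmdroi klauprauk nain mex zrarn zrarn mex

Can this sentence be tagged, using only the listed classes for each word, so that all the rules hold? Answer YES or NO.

NO

Candidates per position — 1:taulo {V,A}; 2:taulo {V,A}; 3:velmdroi {D}; 4:klauprauk {V}; 5:nain {P}; 6:mex {A}; 7:zrarn {N}; 8:zrarn {N}; 9:mex {A}.
Rule 3 cannot be satisfied by any choice of tags from the lexicon.
So there is no consistent tagging.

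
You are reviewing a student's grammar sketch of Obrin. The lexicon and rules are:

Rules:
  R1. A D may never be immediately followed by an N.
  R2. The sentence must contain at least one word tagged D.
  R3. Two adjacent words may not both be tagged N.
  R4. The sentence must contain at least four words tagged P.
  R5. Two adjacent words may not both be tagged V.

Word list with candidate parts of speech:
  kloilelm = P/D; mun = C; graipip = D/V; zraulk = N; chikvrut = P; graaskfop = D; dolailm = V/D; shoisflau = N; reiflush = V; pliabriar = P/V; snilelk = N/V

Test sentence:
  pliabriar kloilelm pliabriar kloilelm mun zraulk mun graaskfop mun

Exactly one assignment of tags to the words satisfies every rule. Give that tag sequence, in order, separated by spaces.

Candidates per position — 1:pliabriar {P,V}; 2:kloilelm {P,D}; 3:pliabriar {P,V}; 4:kloilelm {P,D}; 5:mun {C}; 6:zraulk {N}; 7:mun {C}; 8:graaskfop {D}; 9:mun {C}.
Position 1: tagging it V would leave rule 4 unsatisfiable, so it must be P.
Position 2: tagging it D would leave rule 4 unsatisfiable, so it must be P.
Position 3: tagging it V would leave rule 4 unsatisfiable, so it must be P.
Position 4: tagging it D would leave rule 4 unsatisfiable, so it must be P.
The unique satisfying tagging is: P P P P C N C D C.
Checking: rule 1 ok; rule 2 ok; rule 3 ok; rule 4 ok; rule 5 ok.

P P P P C N C D C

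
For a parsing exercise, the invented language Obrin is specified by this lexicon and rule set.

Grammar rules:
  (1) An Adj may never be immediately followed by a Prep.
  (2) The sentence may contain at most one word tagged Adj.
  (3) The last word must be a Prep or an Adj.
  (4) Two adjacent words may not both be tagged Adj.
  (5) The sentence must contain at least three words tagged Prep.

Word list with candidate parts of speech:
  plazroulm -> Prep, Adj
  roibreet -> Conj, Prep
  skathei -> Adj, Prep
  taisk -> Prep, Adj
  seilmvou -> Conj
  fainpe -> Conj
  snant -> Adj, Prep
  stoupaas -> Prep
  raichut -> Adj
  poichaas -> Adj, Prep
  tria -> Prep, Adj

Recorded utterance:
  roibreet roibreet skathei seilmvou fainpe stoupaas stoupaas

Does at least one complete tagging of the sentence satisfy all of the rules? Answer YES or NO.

YES

Candidates per position — 1:roibreet {Conj,Prep}; 2:roibreet {Conj,Prep}; 3:skathei {Adj,Prep}; 4:seilmvou {Conj}; 5:fainpe {Conj}; 6:stoupaas {Prep}; 7:stoupaas {Prep}.
One satisfying assignment: Conj Conj Prep Conj Conj Prep Prep.
Rule-by-rule: rule 1 holds; rule 2 holds; rule 3 holds; rule 4 holds; rule 5 holds.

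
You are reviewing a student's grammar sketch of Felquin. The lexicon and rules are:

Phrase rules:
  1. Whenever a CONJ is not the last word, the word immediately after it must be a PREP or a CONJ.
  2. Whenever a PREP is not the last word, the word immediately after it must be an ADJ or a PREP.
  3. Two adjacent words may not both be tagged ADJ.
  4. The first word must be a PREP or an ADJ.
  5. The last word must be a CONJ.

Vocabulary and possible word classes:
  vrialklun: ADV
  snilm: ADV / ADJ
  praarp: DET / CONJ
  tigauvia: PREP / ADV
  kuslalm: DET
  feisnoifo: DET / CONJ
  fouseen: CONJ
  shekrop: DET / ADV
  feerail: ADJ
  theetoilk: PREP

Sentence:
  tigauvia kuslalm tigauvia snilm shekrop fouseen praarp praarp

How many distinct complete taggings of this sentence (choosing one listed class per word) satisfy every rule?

0

Candidates per position — 1:tigauvia {PREP,ADV}; 2:kuslalm {DET}; 3:tigauvia {PREP,ADV}; 4:snilm {ADV,ADJ}; 5:shekrop {DET,ADV}; 6:fouseen {CONJ}; 7:praarp {DET,CONJ}; 8:praarp {DET,CONJ}.
There are 64 candidate sequences in total.
Every candidate sequence violates at least one rule; no consistent tagging exists.
Count = 0.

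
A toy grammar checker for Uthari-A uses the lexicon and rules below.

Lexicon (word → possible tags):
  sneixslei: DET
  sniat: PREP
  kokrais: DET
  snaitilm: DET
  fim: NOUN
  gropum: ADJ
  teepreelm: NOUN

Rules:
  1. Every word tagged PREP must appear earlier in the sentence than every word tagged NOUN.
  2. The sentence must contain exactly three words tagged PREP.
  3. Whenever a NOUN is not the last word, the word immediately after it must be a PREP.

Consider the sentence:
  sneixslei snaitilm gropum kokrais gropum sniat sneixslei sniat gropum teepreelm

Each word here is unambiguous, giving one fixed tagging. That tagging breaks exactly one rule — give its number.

Fixed tagging: DET DET ADJ DET ADJ PREP DET PREP ADJ NOUN.
Applying the rules: R1 ✓, R2 ✗, R3 ✓.
Only rule 2 fails.

2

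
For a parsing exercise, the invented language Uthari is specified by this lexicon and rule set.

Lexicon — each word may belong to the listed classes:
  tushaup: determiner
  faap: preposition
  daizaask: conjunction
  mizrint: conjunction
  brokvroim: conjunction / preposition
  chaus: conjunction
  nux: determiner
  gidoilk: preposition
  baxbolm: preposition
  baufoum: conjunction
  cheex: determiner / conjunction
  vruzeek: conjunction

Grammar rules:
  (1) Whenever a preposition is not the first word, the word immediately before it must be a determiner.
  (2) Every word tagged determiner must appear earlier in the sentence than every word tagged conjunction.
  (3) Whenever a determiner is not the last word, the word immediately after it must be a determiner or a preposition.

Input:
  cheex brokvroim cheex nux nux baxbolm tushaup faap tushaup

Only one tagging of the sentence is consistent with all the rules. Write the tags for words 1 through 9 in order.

Candidates per position — 1:cheex {determiner,conjunction}; 2:brokvroim {conjunction,preposition}; 3:cheex {determiner,conjunction}; 4:nux {determiner}; 5:nux {determiner}; 6:baxbolm {preposition}; 7:tushaup {determiner}; 8:faap {preposition}; 9:tushaup {determiner}.
Word 1 cannot be conjunction — rule 2 would then fail for every completion. It is determiner.
Word 2 cannot be conjunction — rule 2 would then fail for every completion. It is preposition.
Word 3 cannot be conjunction — rule 2 would then fail for every completion. It is determiner.
The only consistent sequence is: determiner preposition determiner determiner determiner preposition determiner preposition determiner.
Checking: rule 1 satisfied; rule 2 satisfied; rule 3 satisfied.

determiner preposition determiner determiner determiner preposition determiner preposition determiner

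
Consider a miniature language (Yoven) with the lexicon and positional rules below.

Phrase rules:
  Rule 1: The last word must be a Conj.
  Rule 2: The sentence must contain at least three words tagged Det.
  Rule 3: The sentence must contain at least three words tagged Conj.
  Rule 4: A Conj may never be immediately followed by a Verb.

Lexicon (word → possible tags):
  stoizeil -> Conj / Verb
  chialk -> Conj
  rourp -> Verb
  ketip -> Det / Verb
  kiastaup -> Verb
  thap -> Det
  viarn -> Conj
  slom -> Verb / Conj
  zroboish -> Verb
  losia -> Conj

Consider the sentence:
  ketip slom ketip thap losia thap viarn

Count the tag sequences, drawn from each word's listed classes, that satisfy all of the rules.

2

Candidates per position — 1:ketip {Det,Verb}; 2:slom {Verb,Conj}; 3:ketip {Det,Verb}; 4:thap {Det}; 5:losia {Conj}; 6:thap {Det}; 7:viarn {Conj}.
There are 8 candidate sequences in total.
The sequences that satisfy every rule: Det Conj Det Det Conj Det Conj; Verb Conj Det Det Conj Det Conj.
Count = 2.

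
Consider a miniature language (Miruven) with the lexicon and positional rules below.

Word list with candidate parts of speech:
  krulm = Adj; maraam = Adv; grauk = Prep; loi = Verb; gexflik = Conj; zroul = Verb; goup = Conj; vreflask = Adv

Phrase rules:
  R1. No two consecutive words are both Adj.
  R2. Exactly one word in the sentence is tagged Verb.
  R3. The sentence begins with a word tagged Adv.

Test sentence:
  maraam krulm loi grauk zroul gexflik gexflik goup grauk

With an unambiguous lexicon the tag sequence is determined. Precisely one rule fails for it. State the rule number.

2

Fixed tagging: Adv Adj Verb Prep Verb Conj Conj Conj Prep.
Checking each rule: R1 ✓, R2 ✗, R3 ✓.
Only rule 2 fails.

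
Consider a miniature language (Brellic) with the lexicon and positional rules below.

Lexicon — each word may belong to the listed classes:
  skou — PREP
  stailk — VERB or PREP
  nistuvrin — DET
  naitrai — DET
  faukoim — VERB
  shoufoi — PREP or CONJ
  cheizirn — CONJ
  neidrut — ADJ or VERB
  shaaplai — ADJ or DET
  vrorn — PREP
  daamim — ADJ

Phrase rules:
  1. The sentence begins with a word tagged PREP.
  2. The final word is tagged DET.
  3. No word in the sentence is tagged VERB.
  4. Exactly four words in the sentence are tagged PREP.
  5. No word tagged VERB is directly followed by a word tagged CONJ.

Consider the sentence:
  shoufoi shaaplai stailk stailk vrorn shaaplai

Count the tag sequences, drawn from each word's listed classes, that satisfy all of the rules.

Candidates per position — 1:shoufoi {PREP,CONJ}; 2:shaaplai {ADJ,DET}; 3:stailk {VERB,PREP}; 4:stailk {VERB,PREP}; 5:vrorn {PREP}; 6:shaaplai {ADJ,DET}.
There are 32 candidate sequences in total.
The sequences that satisfy every rule: PREP ADJ PREP PREP PREP DET; PREP DET PREP PREP PREP DET.
Count = 2.

2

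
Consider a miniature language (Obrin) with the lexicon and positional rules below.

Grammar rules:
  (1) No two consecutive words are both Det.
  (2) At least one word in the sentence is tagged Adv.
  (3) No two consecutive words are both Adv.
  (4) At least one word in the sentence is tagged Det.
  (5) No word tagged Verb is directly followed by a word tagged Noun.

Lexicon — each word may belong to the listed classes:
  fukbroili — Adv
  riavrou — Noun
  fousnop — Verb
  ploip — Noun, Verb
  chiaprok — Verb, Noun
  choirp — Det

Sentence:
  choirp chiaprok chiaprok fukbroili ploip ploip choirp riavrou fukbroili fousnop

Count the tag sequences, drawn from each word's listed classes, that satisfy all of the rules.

Candidates per position — 1:choirp {Det}; 2:chiaprok {Verb,Noun}; 3:chiaprok {Verb,Noun}; 4:fukbroili {Adv}; 5:ploip {Noun,Verb}; 6:ploip {Noun,Verb}; 7:choirp {Det}; 8:riavrou {Noun}; 9:fukbroili {Adv}; 10:fousnop {Verb}.
There are 16 candidate sequences in total.
Checking each against the rules leaves 9 sequences.
Count = 9.

9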